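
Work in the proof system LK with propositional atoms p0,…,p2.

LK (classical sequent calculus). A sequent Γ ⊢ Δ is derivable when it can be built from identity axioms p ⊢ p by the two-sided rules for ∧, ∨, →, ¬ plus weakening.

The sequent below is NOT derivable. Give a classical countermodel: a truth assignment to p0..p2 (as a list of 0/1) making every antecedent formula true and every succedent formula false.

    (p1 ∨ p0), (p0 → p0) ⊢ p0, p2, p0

Truth-table refutation:
  v=000: Γ:[(p1 ∨ p0)=F, (p0 → p0)=T] Δ:[p0=F, p2=F, p0=F] refutes=False
  v=001: Γ:[(p1 ∨ p0)=F, (p0 → p0)=T] Δ:[p0=F, p2=T, p0=F] refutes=False
  v=010: Γ:[(p1 ∨ p0)=T, (p0 → p0)=T] Δ:[p0=F, p2=F, p0=F] refutes=True  ← countermodel

Result: [0, 1, 0]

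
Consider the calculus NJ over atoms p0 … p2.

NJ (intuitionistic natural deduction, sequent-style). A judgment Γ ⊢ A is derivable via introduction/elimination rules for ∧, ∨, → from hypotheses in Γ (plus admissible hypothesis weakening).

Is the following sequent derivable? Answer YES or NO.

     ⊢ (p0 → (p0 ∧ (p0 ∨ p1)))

Proof tree:
[→I]  ⊢ (p0 → (p0 ∧ (p0 ∨ p1)))
  [∧I] p0 ⊢ (p0 ∧ (p0 ∨ p1))
    [Ax] p0 ⊢ p0
    [∨I₁] p0 ⊢ (p0 ∨ p1)
      [Ax] p0 ⊢ p0

Result: YES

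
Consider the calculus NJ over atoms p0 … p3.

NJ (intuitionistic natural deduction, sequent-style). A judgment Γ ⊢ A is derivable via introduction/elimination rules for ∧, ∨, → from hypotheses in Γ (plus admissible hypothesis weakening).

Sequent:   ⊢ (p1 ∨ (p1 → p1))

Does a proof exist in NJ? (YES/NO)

Proof tree:
[∨I₂]  ⊢ (p1 ∨ (p1 → p1))
  [→I]  ⊢ (p1 → p1)
    [Ax] p1 ⊢ p1

Result: YES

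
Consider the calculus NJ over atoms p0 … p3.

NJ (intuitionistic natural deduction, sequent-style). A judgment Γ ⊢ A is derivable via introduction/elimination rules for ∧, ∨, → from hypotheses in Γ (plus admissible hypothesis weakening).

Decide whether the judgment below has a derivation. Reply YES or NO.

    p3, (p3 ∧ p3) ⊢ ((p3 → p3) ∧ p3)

Derivation (root first):
[∧I] p3, (p3 ∧ p3) ⊢ ((p3 → p3) ∧ p3)
  [→I] (p3 ∧ p3) ⊢ (p3 → p3)
    [Wk] p3, (p3 ∧ p3) ⊢ p3
      [Ax] p3 ⊢ p3
  [Ax] p3 ⊢ p3

Result: YES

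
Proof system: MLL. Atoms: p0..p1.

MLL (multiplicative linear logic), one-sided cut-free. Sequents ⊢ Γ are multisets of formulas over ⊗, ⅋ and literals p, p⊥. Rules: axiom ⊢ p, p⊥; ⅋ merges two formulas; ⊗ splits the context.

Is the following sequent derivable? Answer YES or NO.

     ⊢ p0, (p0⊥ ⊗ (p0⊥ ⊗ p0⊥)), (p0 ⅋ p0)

Proof tree:
[⅋]  ⊢ p0, (p0⊥ ⊗ (p0⊥ ⊗ p0⊥)), (p0 ⅋ p0)
  [⊗]  ⊢ p0, p0, p0, (p0⊥ ⊗ (p0⊥ ⊗ p0⊥))
    [Ax]  ⊢ p0, p0⊥
    [⊗]  ⊢ p0, p0, (p0⊥ ⊗ p0⊥)
      [Ax]  ⊢ p0, p0⊥
      [Ax]  ⊢ p0, p0⊥

Result: YES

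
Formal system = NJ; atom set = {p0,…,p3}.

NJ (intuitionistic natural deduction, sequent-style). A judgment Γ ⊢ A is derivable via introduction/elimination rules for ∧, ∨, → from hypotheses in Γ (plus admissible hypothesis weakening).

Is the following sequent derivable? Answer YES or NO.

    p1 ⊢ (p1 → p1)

Derivation trace:
[→I] p1 ⊢ (p1 → p1)
  [Wk] p1, p1 ⊢ p1
    [Ax] p1 ⊢ p1

Result: YES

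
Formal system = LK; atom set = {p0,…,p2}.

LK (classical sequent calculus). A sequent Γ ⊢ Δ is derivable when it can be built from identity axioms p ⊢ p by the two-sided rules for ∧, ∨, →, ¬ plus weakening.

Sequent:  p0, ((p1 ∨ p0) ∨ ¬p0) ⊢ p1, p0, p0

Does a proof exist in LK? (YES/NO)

Proof tree:
[WR] p0, ((p1 ∨ p0) ∨ ¬p0) ⊢ p1, p0, p0
  [∨L] p0, ((p1 ∨ p0) ∨ ¬p0) ⊢ p1, p0
    [∨L] (p1 ∨ p0) ⊢ p1, p0
      [Ax] p1 ⊢ p1
      [Ax] p0 ⊢ p0
    [¬L] p0, ¬p0 ⊢ 
      [Ax] p0 ⊢ p0

Result: YES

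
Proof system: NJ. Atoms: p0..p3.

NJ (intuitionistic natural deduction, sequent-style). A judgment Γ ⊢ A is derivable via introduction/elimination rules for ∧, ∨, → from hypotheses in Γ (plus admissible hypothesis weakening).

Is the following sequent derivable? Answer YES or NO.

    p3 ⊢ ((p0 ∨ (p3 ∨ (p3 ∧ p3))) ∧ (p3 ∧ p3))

Derivation trace:
[∧I] p3 ⊢ ((p0 ∨ (p3 ∨ (p3 ∧ p3))) ∧ (p3 ∧ p3))
  [∨I₂] p3 ⊢ (p0 ∨ (p3 ∨ (p3 ∧ p3)))
    [∨I₂] p3 ⊢ (p3 ∨ (p3 ∧ p3))
      [∧I] p3 ⊢ (p3 ∧ p3)
        [Ax] p3 ⊢ p3
        [Ax] p3 ⊢ p3
  [∧I] p3 ⊢ (p3 ∧ p3)
    [Ax] p3 ⊢ p3
    [Ax] p3 ⊢ p3

Result: YES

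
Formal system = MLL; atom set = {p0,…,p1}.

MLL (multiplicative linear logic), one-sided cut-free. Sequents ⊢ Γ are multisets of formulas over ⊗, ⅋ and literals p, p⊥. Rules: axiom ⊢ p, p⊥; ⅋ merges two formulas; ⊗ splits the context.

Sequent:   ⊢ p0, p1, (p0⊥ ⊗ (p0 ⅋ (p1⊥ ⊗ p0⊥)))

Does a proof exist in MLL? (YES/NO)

Proof tree:
[⊗]  ⊢ p0, p1, (p0⊥ ⊗ (p0 ⅋ (p1⊥ ⊗ p0⊥)))
  [Ax]  ⊢ p0, p0⊥
  [⅋]  ⊢ p1, (p0 ⅋ (p1⊥ ⊗ p0⊥))
    [⊗]  ⊢ p1, p0, (p1⊥ ⊗ p0⊥)
      [Ax]  ⊢ p1, p1⊥
      [Ax]  ⊢ p0, p0⊥

Result: YES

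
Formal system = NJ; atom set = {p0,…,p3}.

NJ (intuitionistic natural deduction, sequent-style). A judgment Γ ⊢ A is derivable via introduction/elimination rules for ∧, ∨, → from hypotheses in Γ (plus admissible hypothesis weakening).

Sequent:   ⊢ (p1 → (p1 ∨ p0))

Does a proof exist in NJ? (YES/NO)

Proof tree:
[→I]  ⊢ (p1 → (p1 ∨ p0))
  [∨I₁] p1 ⊢ (p1 ∨ p0)
    [Ax] p1 ⊢ p1

Result: YES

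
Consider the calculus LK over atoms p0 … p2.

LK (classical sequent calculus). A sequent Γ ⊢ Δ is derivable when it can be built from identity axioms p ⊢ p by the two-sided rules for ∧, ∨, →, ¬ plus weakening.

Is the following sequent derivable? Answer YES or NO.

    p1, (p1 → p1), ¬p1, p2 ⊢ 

Derivation (root first):
[WL] p1, (p1 → p1), ¬p1, p2 ⊢ 
  [¬L] p1, (p1 → p1), ¬p1 ⊢ 
    [→L] p1, (p1 → p1) ⊢ p1
      [Ax] p1 ⊢ p1
      [Ax] p1 ⊢ p1

Result: YES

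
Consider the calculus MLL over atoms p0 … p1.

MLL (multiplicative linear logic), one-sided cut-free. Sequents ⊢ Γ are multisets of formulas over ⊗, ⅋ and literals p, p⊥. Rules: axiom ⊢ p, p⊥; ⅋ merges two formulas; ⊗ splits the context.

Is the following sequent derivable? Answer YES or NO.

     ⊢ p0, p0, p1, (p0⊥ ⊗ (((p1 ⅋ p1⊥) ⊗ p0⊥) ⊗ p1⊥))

Derivation (root first):
[⊗]  ⊢ p0, p0, p1, (p0⊥ ⊗ (((p1 ⅋ p1⊥) ⊗ p0⊥) ⊗ p1⊥))
  [Ax]  ⊢ p0, p0⊥
  [⊗]  ⊢ p0, p1, (((p1 ⅋ p1⊥) ⊗ p0⊥) ⊗ p1⊥)
    [⊗]  ⊢ p0, ((p1 ⅋ p1⊥) ⊗ p0⊥)
      [⅋]  ⊢ (p1 ⅋ p1⊥)
        [Ax]  ⊢ p1, p1⊥
      [Ax]  ⊢ p0, p0⊥
    [Ax]  ⊢ p1, p1⊥

Result: YES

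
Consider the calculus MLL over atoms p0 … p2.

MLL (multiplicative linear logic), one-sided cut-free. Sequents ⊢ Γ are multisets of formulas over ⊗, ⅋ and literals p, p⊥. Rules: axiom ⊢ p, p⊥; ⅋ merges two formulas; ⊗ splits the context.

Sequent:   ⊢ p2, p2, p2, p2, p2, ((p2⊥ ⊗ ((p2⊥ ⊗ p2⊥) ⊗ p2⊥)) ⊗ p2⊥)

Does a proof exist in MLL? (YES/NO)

Derivation trace:
[⊗]  ⊢ p2, p2, p2, p2, p2, ((p2⊥ ⊗ ((p2⊥ ⊗ p2⊥) ⊗ p2⊥)) ⊗ p2⊥)
  [⊗]  ⊢ p2, p2, p2, p2, (p2⊥ ⊗ ((p2⊥ ⊗ p2⊥) ⊗ p2⊥))
    [Ax]  ⊢ p2, p2⊥
    [⊗]  ⊢ p2, p2, p2, ((p2⊥ ⊗ p2⊥) ⊗ p2⊥)
      [⊗]  ⊢ p2, p2, (p2⊥ ⊗ p2⊥)
        [Ax]  ⊢ p2, p2⊥
        [Ax]  ⊢ p2, p2⊥
      [Ax]  ⊢ p2, p2⊥
  [Ax]  ⊢ p2, p2⊥

Result: YES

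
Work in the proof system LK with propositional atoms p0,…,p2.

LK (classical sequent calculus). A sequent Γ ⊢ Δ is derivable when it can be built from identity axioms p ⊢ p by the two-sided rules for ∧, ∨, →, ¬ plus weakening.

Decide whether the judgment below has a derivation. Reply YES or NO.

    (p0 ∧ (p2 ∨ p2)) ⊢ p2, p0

Derivation (root first):
[∧L] (p0 ∧ (p2 ∨ p2)) ⊢ p2, p0
  [∨L] p0, (p2 ∨ p2) ⊢ p2, p0
    [WL] p0, p2 ⊢ p0
      [Ax] p0 ⊢ p0
    [Ax] p2 ⊢ p2

Result: YES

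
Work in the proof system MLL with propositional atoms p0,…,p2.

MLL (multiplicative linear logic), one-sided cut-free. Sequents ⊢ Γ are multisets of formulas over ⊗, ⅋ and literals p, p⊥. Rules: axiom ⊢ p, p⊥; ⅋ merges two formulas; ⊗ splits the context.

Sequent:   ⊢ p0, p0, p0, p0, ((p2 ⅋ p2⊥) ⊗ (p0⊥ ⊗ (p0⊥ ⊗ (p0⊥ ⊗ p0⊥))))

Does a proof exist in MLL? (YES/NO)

Derivation (root first):
[⊗]  ⊢ p0, p0, p0, p0, ((p2 ⅋ p2⊥) ⊗ (p0⊥ ⊗ (p0⊥ ⊗ (p0⊥ ⊗ p0⊥))))
  [⅋]  ⊢ (p2 ⅋ p2⊥)
    [Ax]  ⊢ p2, p2⊥
  [⊗]  ⊢ p0, p0, p0, p0, (p0⊥ ⊗ (p0⊥ ⊗ (p0⊥ ⊗ p0⊥)))
    [Ax]  ⊢ p0, p0⊥
    [⊗]  ⊢ p0, p0, p0, (p0⊥ ⊗ (p0⊥ ⊗ p0⊥))
      [Ax]  ⊢ p0, p0⊥
      [⊗]  ⊢ p0, p0, (p0⊥ ⊗ p0⊥)
        [Ax]  ⊢ p0, p0⊥
        [Ax]  ⊢ p0, p0⊥

Result: YES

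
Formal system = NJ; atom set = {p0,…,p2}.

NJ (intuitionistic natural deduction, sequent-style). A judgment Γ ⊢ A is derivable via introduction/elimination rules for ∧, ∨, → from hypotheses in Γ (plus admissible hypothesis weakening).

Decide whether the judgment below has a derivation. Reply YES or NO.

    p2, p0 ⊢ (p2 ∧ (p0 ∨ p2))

Proof tree:
[Wk] p2, p0 ⊢ (p2 ∧ (p0 ∨ p2))
  [∧I] p2 ⊢ (p2 ∧ (p0 ∨ p2))
    [Ax] p2 ⊢ p2
    [∨I₂] p2 ⊢ (p0 ∨ p2)
      [Ax] p2 ⊢ p2

Result: YES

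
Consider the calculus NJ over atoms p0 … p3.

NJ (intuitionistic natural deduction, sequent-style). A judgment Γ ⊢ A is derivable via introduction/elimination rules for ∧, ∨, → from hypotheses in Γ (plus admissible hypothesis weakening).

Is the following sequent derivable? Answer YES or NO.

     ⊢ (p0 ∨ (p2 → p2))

Derivation trace:
[∨I₂]  ⊢ (p0 ∨ (p2 → p2))
  [→I]  ⊢ (p2 → p2)
    [Ax] p2 ⊢ p2

Result: YES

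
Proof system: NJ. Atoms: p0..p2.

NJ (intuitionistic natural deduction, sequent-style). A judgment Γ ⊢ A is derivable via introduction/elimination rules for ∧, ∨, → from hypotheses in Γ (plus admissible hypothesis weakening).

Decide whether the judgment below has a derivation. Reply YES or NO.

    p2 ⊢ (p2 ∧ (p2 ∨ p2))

Derivation trace:
[∧I] p2 ⊢ (p2 ∧ (p2 ∨ p2))
  [Ax] p2 ⊢ p2
  [∨I₂] p2 ⊢ (p2 ∨ p2)
    [Ax] p2 ⊢ p2

Result: YES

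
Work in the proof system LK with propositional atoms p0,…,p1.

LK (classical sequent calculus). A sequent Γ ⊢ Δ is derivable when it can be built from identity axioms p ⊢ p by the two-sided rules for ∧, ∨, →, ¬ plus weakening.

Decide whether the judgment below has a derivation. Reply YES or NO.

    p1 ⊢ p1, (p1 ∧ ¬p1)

Derivation (root first):
[∧R] p1 ⊢ p1, (p1 ∧ ¬p1)
  [Ax] p1 ⊢ p1
  [¬R]  ⊢ p1, ¬p1
    [Ax] p1 ⊢ p1

Result: YES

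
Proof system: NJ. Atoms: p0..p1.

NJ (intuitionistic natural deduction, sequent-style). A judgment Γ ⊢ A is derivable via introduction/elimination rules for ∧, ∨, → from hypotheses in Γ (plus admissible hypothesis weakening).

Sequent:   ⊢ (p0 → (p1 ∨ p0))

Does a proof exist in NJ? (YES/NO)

Proof tree:
[→I]  ⊢ (p0 → (p1 ∨ p0))
  [∨I₂] p0 ⊢ (p1 ∨ p0)
    [Ax] p0 ⊢ p0

Result: YES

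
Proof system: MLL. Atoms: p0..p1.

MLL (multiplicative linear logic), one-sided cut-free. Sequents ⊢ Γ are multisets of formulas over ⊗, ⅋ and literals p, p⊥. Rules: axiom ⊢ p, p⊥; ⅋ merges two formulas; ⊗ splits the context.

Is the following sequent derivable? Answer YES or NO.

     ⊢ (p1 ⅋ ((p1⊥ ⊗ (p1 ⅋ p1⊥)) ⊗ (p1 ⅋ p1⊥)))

Proof tree:
[⅋]  ⊢ (p1 ⅋ ((p1⊥ ⊗ (p1 ⅋ p1⊥)) ⊗ (p1 ⅋ p1⊥)))
  [⊗]  ⊢ p1, ((p1⊥ ⊗ (p1 ⅋ p1⊥)) ⊗ (p1 ⅋ p1⊥))
    [⊗]  ⊢ p1, (p1⊥ ⊗ (p1 ⅋ p1⊥))
      [Ax]  ⊢ p1, p1⊥
      [⅋]  ⊢ (p1 ⅋ p1⊥)
        [Ax]  ⊢ p1, p1⊥
    [⅋]  ⊢ (p1 ⅋ p1⊥)
      [Ax]  ⊢ p1, p1⊥

Result: YES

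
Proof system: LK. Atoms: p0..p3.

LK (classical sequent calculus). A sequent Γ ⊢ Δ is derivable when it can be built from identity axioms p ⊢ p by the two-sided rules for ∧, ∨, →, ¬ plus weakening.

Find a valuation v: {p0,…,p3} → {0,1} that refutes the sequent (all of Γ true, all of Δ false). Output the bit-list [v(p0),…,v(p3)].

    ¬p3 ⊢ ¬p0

Truth-table refutation:
  v=0000: Γ:[¬p3=T] Δ:[¬p0=T] refutes=False
  v=0001: Γ:[¬p3=F] Δ:[¬p0=T] refutes=False
  v=0010: Γ:[¬p3=T] Δ:[¬p0=T] refutes=False
  v=0011: Γ:[¬p3=F] Δ:[¬p0=T] refutes=False
  v=0100: Γ:[¬p3=T] Δ:[¬p0=T] refutes=False
  v=0101: Γ:[¬p3=F] Δ:[¬p0=T] refutes=False
  v=0110: Γ:[¬p3=T] Δ:[¬p0=T] refutes=False
  v=0111: Γ:[¬p3=F] Δ:[¬p0=T] refutes=False
  v=1000: Γ:[¬p3=T] Δ:[¬p0=F] refutes=True  ← countermodel

Result: [1, 0, 0, 0]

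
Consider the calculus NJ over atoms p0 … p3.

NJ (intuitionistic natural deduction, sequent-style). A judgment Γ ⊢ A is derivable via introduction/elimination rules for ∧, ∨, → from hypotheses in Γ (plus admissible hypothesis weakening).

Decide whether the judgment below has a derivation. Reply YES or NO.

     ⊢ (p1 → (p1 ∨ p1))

Derivation trace:
[→I]  ⊢ (p1 → (p1 ∨ p1))
  [∨I₁] p1 ⊢ (p1 ∨ p1)
    [Ax] p1 ⊢ p1

Result: YES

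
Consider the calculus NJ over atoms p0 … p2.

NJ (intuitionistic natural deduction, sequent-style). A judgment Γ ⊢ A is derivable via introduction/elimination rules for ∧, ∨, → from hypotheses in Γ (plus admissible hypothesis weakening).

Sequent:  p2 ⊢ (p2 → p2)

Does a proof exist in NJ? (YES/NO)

Proof tree:
[Wk] p2 ⊢ (p2 → p2)
  [→I]  ⊢ (p2 → p2)
    [Ax] p2 ⊢ p2

Result: YES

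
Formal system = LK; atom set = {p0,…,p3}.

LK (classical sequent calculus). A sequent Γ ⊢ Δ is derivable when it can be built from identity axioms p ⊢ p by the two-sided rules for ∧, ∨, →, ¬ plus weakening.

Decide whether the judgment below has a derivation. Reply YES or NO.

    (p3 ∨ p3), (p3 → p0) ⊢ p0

Derivation trace:
[→L] (p3 ∨ p3), (p3 → p0) ⊢ p0
  [∨L] (p3 ∨ p3) ⊢ p3
    [Ax] p3 ⊢ p3
    [Ax] p3 ⊢ p3
  [Ax] p0 ⊢ p0

Result: YES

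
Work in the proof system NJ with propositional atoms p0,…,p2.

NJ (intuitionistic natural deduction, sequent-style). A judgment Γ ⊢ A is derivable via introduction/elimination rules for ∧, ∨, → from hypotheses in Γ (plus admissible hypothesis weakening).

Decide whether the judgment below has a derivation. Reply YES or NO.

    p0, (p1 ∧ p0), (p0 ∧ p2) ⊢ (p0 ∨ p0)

Proof tree:
[Wk] p0, (p1 ∧ p0), (p0 ∧ p2) ⊢ (p0 ∨ p0)
  [Wk] p0, (p1 ∧ p0) ⊢ (p0 ∨ p0)
    [∨I₂] p0 ⊢ (p0 ∨ p0)
      [Ax] p0 ⊢ p0

Result: YES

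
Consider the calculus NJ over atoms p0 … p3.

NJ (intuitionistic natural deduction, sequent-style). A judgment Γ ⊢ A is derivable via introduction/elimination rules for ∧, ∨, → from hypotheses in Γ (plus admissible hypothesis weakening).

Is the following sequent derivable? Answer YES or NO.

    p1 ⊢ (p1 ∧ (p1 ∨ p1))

Derivation trace:
[∧I] p1 ⊢ (p1 ∧ (p1 ∨ p1))
  [Ax] p1 ⊢ p1
  [∨I₂] p1 ⊢ (p1 ∨ p1)
    [Ax] p1 ⊢ p1

Result: YES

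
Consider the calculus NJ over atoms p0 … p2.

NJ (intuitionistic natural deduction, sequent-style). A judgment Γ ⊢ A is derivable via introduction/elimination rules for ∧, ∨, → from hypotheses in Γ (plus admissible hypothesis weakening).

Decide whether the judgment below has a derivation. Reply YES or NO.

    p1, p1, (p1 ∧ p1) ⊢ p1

Proof tree:
[Wk] p1, p1, (p1 ∧ p1) ⊢ p1
  [Wk] p1, p1 ⊢ p1
    [Ax] p1 ⊢ p1

Result: YES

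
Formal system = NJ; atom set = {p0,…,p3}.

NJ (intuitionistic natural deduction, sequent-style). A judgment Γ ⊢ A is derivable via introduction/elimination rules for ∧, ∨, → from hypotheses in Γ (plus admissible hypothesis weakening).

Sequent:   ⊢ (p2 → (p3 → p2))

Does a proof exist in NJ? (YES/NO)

Derivation (root first):
[→I]  ⊢ (p2 → (p3 → p2))
  [→I] p2 ⊢ (p3 → p2)
    [Wk] p2, p3 ⊢ p2
      [Ax] p2 ⊢ p2

Result: YES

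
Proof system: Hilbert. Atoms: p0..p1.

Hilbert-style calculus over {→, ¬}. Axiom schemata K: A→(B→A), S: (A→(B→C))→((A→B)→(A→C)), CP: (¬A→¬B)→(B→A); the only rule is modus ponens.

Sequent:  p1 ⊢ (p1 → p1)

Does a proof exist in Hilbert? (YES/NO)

Proof tree:
[MP] p1 ⊢ (p1 → p1)
  [K]  ⊢ (p1 → (p1 → p1))
  [MP] p1 ⊢ p1
    [MP] p1 ⊢ (p1 → p1)
      [K]  ⊢ (p1 → (p1 → p1))
      [Hyp] p1 ⊢ p1
    [Hyp] p1 ⊢ p1

Result: YES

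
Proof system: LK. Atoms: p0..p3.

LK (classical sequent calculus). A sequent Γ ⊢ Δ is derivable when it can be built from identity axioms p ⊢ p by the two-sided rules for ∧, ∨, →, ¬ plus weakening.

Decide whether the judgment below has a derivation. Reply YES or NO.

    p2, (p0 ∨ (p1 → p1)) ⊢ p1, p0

Truth-table refutation:
  v=0000: Γ:[p2=F, (p0 ∨ (p1 → p1))=T] Δ:[p1=F, p0=F] refutes=False
  v=0001: Γ:[p2=F, (p0 ∨ (p1 → p1))=T] Δ:[p1=F, p0=F] refutes=False
  v=0010: Γ:[p2=T, (p0 ∨ (p1 → p1))=T] Δ:[p1=F, p0=F] refutes=True  ← countermodel

Result: NO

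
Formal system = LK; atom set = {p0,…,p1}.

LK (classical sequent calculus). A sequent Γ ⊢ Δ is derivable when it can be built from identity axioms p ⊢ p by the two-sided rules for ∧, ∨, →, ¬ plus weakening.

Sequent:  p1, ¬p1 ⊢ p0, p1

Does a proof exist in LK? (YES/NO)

Derivation trace:
[WR] p1, ¬p1 ⊢ p0, p1
  [WR] p1, ¬p1 ⊢ p0
    [¬L] p1, ¬p1 ⊢ 
      [Ax] p1 ⊢ p1

Result: YES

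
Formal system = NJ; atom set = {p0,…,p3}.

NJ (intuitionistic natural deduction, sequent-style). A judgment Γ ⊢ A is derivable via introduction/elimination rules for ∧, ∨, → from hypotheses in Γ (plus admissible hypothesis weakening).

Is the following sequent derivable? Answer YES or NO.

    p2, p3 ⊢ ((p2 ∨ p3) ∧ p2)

Derivation trace:
[∧I] p2, p3 ⊢ ((p2 ∨ p3) ∧ p2)
  [∨I₂] p3 ⊢ (p2 ∨ p3)
    [Ax] p3 ⊢ p3
  [Ax] p2 ⊢ p2

Result: YES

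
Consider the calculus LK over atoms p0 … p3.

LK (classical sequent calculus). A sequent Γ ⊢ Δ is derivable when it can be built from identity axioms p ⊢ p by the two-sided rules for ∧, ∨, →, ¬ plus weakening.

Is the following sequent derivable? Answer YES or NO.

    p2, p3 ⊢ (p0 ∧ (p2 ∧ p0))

Enumerate valuations to refute Γ ⊢ Δ:
  v=0000: Γ:[p2=F, p3=F] Δ:[(p0 ∧ (p2 ∧ p0))=F] refutes=False
  v=0001: Γ:[p2=F, p3=T] Δ:[(p0 ∧ (p2 ∧ p0))=F] refutes=False
  v=0010: Γ:[p2=T, p3=F] Δ:[(p0 ∧ (p2 ∧ p0))=F] refutes=False
  v=0011: Γ:[p2=T, p3=T] Δ:[(p0 ∧ (p2 ∧ p0))=F] refutes=True  ← countermodel

Result: NO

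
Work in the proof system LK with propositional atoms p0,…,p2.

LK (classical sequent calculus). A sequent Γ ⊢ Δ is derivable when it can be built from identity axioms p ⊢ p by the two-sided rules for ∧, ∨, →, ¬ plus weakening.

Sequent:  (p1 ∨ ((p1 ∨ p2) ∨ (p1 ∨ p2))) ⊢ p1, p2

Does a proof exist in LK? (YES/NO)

Derivation (root first):
[∨L] (p1 ∨ ((p1 ∨ p2) ∨ (p1 ∨ p2))) ⊢ p1, p2
  [Ax] p1 ⊢ p1
  [∨L] ((p1 ∨ p2) ∨ (p1 ∨ p2)) ⊢ p1, p2
    [∨L] (p1 ∨ p2) ⊢ p1, p2
      [Ax] p1 ⊢ p1
      [Ax] p2 ⊢ p2
    [∨L] (p1 ∨ p2) ⊢ p1, p2
      [Ax] p1 ⊢ p1
      [Ax] p2 ⊢ p2

Result: YES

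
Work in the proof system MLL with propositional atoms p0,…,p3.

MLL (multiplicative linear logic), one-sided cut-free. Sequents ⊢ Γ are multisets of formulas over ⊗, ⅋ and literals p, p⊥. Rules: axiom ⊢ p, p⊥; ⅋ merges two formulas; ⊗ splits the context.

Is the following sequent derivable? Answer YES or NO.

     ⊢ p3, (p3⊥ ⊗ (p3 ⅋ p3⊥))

Proof tree:
[⊗]  ⊢ p3, (p3⊥ ⊗ (p3 ⅋ p3⊥))
  [Ax]  ⊢ p3, p3⊥
  [⅋]  ⊢ (p3 ⅋ p3⊥)
    [Ax]  ⊢ p3, p3⊥

Result: YES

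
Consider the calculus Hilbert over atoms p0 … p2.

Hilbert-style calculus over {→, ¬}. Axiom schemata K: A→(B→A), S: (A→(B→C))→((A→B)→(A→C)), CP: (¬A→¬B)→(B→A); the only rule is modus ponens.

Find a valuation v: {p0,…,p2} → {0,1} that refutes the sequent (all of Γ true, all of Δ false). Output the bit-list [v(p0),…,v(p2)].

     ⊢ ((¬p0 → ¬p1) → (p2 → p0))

Enumerate valuations to refute Γ ⊢ Δ:
  v=000: Γ:[] Δ:[((¬p0 → ¬p1) → (p2 → p0))=T] refutes=False
  v=001: Γ:[] Δ:[((¬p0 → ¬p1) → (p2 → p0))=F] refutes=True  ← countermodel

Result: [0, 0, 1]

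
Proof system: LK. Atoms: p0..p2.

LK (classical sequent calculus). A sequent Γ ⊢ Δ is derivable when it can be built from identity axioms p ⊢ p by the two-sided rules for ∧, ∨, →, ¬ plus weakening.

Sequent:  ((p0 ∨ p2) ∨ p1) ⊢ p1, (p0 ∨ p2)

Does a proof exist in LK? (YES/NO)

Proof tree:
[∨L] ((p0 ∨ p2) ∨ p1) ⊢ p1, (p0 ∨ p2)
  [∨R] (p0 ∨ p2) ⊢ (p0 ∨ p2)
    [∨L] (p0 ∨ p2) ⊢ p2, p0
      [Ax] p0 ⊢ p0
      [Ax] p2 ⊢ p2
  [Ax] p1 ⊢ p1

Result: YES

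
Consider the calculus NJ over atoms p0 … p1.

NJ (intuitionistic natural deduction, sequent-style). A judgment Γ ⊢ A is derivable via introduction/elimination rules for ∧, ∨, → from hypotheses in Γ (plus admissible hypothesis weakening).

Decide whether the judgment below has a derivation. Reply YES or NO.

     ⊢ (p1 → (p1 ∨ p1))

Derivation (root first):
[→I]  ⊢ (p1 → (p1 ∨ p1))
  [∨I₂] p1 ⊢ (p1 ∨ p1)
    [Ax] p1 ⊢ p1

Result: YES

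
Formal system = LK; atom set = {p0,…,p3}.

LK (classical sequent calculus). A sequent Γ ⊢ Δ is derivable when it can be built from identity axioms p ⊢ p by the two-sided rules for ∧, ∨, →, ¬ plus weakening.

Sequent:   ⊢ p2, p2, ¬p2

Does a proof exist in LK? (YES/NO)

Proof tree:
[¬R]  ⊢ p2, p2, ¬p2
  [WR] p2 ⊢ p2, p2
    [Ax] p2 ⊢ p2

Result: YES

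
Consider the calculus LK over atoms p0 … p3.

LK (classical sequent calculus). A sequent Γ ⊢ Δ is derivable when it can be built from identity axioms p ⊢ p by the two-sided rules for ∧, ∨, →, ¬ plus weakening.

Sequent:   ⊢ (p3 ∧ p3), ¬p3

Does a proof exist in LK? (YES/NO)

Proof tree:
[¬R]  ⊢ (p3 ∧ p3), ¬p3
  [∧R] p3 ⊢ (p3 ∧ p3)
    [Ax] p3 ⊢ p3
    [Ax] p3 ⊢ p3

Result: YES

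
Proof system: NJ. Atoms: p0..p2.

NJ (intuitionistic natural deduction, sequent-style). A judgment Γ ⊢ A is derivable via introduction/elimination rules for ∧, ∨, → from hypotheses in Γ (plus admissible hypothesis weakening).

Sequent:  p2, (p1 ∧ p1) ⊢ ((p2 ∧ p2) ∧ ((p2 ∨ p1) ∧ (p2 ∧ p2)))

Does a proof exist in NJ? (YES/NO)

Derivation trace:
[∧I] p2, (p1 ∧ p1) ⊢ ((p2 ∧ p2) ∧ ((p2 ∨ p1) ∧ (p2 ∧ p2)))
  [∧I] p2 ⊢ (p2 ∧ p2)
    [Ax] p2 ⊢ p2
    [Ax] p2 ⊢ p2
  [∧I] p2, (p1 ∧ p1) ⊢ ((p2 ∨ p1) ∧ (p2 ∧ p2))
    [Wk] p2, (p1 ∧ p1) ⊢ (p2 ∨ p1)
      [∨I₁] p2 ⊢ (p2 ∨ p1)
        [Ax] p2 ⊢ p2
    [∧I] p2 ⊢ (p2 ∧ p2)
      [Ax] p2 ⊢ p2
      [Ax] p2 ⊢ p2

Result: YES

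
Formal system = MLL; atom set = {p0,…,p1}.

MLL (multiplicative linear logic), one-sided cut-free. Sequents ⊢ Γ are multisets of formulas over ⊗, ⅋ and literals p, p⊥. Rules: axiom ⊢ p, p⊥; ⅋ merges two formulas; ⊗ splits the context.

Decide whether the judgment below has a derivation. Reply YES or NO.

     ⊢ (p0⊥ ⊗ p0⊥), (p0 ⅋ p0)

Derivation (root first):
[⅋]  ⊢ (p0⊥ ⊗ p0⊥), (p0 ⅋ p0)
  [⊗]  ⊢ p0, p0, (p0⊥ ⊗ p0⊥)
    [Ax]  ⊢ p0, p0⊥
    [Ax]  ⊢ p0, p0⊥

Result: YES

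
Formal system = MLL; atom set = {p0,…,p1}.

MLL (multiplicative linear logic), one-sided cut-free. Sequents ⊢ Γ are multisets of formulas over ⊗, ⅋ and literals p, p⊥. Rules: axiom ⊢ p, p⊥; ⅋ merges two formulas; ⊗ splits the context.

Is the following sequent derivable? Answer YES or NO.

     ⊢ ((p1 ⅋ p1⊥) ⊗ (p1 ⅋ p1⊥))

Derivation (root first):
[⊗]  ⊢ ((p1 ⅋ p1⊥) ⊗ (p1 ⅋ p1⊥))
  [⅋]  ⊢ (p1 ⅋ p1⊥)
    [Ax]  ⊢ p1, p1⊥
  [⅋]  ⊢ (p1 ⅋ p1⊥)
    [Ax]  ⊢ p1, p1⊥

Result: YES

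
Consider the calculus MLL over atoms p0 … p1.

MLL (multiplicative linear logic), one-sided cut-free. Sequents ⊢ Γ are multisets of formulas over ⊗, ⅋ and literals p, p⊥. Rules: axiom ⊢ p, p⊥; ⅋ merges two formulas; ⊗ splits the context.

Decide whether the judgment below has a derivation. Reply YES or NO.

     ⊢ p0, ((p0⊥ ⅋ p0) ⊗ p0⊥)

Derivation (root first):
[⊗]  ⊢ p0, ((p0⊥ ⅋ p0) ⊗ p0⊥)
  [⅋]  ⊢ (p0⊥ ⅋ p0)
    [Ax]  ⊢ p0, p0⊥
  [Ax]  ⊢ p0, p0⊥

Result: YES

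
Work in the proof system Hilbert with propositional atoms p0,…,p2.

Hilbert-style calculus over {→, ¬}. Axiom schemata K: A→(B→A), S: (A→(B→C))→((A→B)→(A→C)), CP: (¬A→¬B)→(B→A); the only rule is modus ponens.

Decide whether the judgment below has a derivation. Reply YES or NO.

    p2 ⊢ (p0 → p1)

Enumerate valuations to refute Γ ⊢ Δ:
  v=000: Γ:[p2=F] Δ:[(p0 → p1)=T] refutes=False
  v=001: Γ:[p2=T] Δ:[(p0 → p1)=T] refutes=False
  v=010: Γ:[p2=F] Δ:[(p0 → p1)=T] refutes=False
  v=011: Γ:[p2=T] Δ:[(p0 → p1)=T] refutes=False
  v=100: Γ:[p2=F] Δ:[(p0 → p1)=F] refutes=False
  v=101: Γ:[p2=T] Δ:[(p0 → p1)=F] refutes=True  ← countermodel

Result: NO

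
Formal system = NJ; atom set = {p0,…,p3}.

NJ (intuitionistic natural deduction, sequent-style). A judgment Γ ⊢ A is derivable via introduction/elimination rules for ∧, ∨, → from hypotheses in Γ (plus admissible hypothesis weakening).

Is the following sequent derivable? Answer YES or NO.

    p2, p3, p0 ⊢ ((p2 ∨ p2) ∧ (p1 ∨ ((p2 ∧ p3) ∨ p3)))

Derivation trace:
[∧I] p2, p3, p0 ⊢ ((p2 ∨ p2) ∧ (p1 ∨ ((p2 ∧ p3) ∨ p3)))
  [∨I₁] p2, p0 ⊢ (p2 ∨ p2)
    [Wk] p2, p0 ⊢ p2
      [Ax] p2 ⊢ p2
  [∨I₂] p2, p3 ⊢ (p1 ∨ ((p2 ∧ p3) ∨ p3))
    [∨I₁] p2, p3 ⊢ ((p2 ∧ p3) ∨ p3)
      [∧I] p2, p3 ⊢ (p2 ∧ p3)
        [Ax] p2 ⊢ p2
        [Ax] p3 ⊢ p3

Result: YES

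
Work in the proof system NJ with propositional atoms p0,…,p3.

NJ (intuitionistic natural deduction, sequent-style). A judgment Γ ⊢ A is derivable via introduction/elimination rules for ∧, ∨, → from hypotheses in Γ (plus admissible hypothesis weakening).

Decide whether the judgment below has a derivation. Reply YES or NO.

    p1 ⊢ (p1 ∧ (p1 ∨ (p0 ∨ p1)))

Derivation trace:
[∧I] p1 ⊢ (p1 ∧ (p1 ∨ (p0 ∨ p1)))
  [Wk] p1, p1 ⊢ p1
    [Ax] p1 ⊢ p1
  [∨I₂] p1 ⊢ (p1 ∨ (p0 ∨ p1))
    [∨I₂] p1 ⊢ (p0 ∨ p1)
      [Ax] p1 ⊢ p1

Result: YES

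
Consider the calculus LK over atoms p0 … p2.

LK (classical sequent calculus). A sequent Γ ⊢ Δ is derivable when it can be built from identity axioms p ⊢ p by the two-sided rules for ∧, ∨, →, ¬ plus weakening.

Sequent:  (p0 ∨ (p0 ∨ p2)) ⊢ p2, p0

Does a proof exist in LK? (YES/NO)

Derivation (root first):
[∨L] (p0 ∨ (p0 ∨ p2)) ⊢ p2, p0
  [Ax] p0 ⊢ p0
  [∨L] (p0 ∨ p2) ⊢ p2, p0
    [Ax] p0 ⊢ p0
    [Ax] p2 ⊢ p2

Result: YES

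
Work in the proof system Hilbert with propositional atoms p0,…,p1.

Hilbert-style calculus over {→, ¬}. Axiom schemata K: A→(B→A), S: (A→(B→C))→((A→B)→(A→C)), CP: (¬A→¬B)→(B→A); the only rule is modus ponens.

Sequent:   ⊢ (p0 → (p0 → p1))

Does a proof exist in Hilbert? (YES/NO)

Truth-table refutation:
  v=00: Γ:[] Δ:[(p0 → (p0 → p1))=T] refutes=False
  v=01: Γ:[] Δ:[(p0 → (p0 → p1))=T] refutes=False
  v=10: Γ:[] Δ:[(p0 → (p0 → p1))=F] refutes=True  ← countermodel

Result: NO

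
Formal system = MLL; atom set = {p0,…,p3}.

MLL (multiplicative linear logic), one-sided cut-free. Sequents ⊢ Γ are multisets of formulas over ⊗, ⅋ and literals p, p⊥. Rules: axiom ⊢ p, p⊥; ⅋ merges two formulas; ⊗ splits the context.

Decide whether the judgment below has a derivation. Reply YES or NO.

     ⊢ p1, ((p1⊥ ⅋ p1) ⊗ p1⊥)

Proof tree:
[⊗]  ⊢ p1, ((p1⊥ ⅋ p1) ⊗ p1⊥)
  [⅋]  ⊢ (p1⊥ ⅋ p1)
    [Ax]  ⊢ p1, p1⊥
  [Ax]  ⊢ p1, p1⊥

Result: YES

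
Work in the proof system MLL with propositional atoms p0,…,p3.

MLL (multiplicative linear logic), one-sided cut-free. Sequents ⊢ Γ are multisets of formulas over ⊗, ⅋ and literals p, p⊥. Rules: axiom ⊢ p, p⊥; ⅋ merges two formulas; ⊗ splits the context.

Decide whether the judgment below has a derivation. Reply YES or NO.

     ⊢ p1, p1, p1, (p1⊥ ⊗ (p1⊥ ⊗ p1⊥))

Derivation (root first):
[⊗]  ⊢ p1, p1, p1, (p1⊥ ⊗ (p1⊥ ⊗ p1⊥))
  [Ax]  ⊢ p1, p1⊥
  [⊗]  ⊢ p1, p1, (p1⊥ ⊗ p1⊥)
    [Ax]  ⊢ p1, p1⊥
    [Ax]  ⊢ p1, p1⊥

Result: YES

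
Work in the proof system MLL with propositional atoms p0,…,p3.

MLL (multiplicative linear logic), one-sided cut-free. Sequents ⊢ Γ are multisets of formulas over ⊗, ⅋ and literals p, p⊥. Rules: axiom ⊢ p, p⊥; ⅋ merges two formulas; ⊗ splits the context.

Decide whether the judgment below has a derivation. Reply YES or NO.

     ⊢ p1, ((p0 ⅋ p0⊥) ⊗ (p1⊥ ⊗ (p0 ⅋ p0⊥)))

Derivation trace:
[⊗]  ⊢ p1, ((p0 ⅋ p0⊥) ⊗ (p1⊥ ⊗ (p0 ⅋ p0⊥)))
  [⅋]  ⊢ (p0 ⅋ p0⊥)
    [Ax]  ⊢ p0, p0⊥
  [⊗]  ⊢ p1, (p1⊥ ⊗ (p0 ⅋ p0⊥))
    [Ax]  ⊢ p1, p1⊥
    [⅋]  ⊢ (p0 ⅋ p0⊥)
      [Ax]  ⊢ p0, p0⊥

Result: YES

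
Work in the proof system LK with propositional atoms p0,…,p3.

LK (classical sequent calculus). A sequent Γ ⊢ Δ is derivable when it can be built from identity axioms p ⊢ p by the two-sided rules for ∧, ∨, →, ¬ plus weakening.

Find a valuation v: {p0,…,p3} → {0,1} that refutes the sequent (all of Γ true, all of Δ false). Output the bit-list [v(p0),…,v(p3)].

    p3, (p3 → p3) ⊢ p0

Search for a countermodel by truth-table:
  v=0000: Γ:[p3=F, (p3 → p3)=T] Δ:[p0=F] refutes=False
  v=0001: Γ:[p3=T, (p3 → p3)=T] Δ:[p0=F] refutes=True  ← countermodel

Result: [0, 0, 0, 1]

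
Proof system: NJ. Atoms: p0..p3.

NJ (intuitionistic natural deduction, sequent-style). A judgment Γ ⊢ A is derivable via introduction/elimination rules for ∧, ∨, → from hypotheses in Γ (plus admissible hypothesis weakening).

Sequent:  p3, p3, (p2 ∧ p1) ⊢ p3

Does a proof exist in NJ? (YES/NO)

Proof tree:
[Wk] p3, p3, (p2 ∧ p1) ⊢ p3
  [Wk] p3, p3 ⊢ p3
    [Ax] p3 ⊢ p3

Result: YES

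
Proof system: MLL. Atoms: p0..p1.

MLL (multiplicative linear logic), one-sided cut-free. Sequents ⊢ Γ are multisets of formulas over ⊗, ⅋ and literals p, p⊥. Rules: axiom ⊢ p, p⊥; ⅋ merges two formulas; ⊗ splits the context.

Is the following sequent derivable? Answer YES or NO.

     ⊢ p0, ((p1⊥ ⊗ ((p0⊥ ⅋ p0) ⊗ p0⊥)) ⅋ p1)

Proof tree:
[⅋]  ⊢ p0, ((p1⊥ ⊗ ((p0⊥ ⅋ p0) ⊗ p0⊥)) ⅋ p1)
  [⊗]  ⊢ p1, p0, (p1⊥ ⊗ ((p0⊥ ⅋ p0) ⊗ p0⊥))
    [Ax]  ⊢ p1, p1⊥
    [⊗]  ⊢ p0, ((p0⊥ ⅋ p0) ⊗ p0⊥)
      [⅋]  ⊢ (p0⊥ ⅋ p0)
        [Ax]  ⊢ p0, p0⊥
      [Ax]  ⊢ p0, p0⊥

Result: YES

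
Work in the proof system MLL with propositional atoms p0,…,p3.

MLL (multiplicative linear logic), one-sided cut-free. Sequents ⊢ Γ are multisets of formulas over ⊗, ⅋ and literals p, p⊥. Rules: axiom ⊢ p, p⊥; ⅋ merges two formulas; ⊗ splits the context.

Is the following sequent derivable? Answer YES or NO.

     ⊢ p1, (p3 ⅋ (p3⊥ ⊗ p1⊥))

Derivation trace:
[⅋]  ⊢ p1, (p3 ⅋ (p3⊥ ⊗ p1⊥))
  [⊗]  ⊢ p3, p1, (p3⊥ ⊗ p1⊥)
    [Ax]  ⊢ p3, p3⊥
    [Ax]  ⊢ p1, p1⊥

Result: YES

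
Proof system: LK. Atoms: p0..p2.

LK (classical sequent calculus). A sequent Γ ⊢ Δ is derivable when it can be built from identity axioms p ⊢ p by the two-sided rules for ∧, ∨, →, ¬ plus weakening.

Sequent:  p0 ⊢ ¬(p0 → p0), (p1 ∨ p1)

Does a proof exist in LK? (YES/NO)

Truth-table refutation:
  v=000: Γ:[p0=F] Δ:[¬(p0 → p0)=F, (p1 ∨ p1)=F] refutes=False
  v=001: Γ:[p0=F] Δ:[¬(p0 → p0)=F, (p1 ∨ p1)=F] refutes=False
  v=010: Γ:[p0=F] Δ:[¬(p0 → p0)=F, (p1 ∨ p1)=T] refutes=False
  v=011: Γ:[p0=F] Δ:[¬(p0 → p0)=F, (p1 ∨ p1)=T] refutes=False
  v=100: Γ:[p0=T] Δ:[¬(p0 → p0)=F, (p1 ∨ p1)=F] refutes=True  ← countermodel

Result: NO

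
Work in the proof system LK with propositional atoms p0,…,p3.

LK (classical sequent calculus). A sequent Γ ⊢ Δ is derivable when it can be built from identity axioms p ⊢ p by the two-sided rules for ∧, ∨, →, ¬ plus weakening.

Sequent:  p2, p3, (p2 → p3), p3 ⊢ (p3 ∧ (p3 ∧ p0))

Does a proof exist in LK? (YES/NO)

Truth-table refutation:
  v=0000: Γ:[p2=F, p3=F, (p2 → p3)=T, p3=F] Δ:[(p3 ∧ (p3 ∧ p0))=F] refutes=False
  v=0001: Γ:[p2=F, p3=T, (p2 → p3)=T, p3=T] Δ:[(p3 ∧ (p3 ∧ p0))=F] refutes=False
  v=0010: Γ:[p2=T, p3=F, (p2 → p3)=F, p3=F] Δ:[(p3 ∧ (p3 ∧ p0))=F] refutes=False
  v=0011: Γ:[p2=T, p3=T, (p2 → p3)=T, p3=T] Δ:[(p3 ∧ (p3 ∧ p0))=F] refutes=True  ← countermodel

Result: NO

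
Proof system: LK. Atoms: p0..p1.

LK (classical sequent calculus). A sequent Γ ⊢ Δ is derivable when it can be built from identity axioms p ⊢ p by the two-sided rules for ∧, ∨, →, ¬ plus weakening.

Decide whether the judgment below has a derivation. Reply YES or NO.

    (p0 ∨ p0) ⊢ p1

Search for a countermodel by truth-table:
  v=00: Γ:[(p0 ∨ p0)=F] Δ:[p1=F] refutes=False
  v=01: Γ:[(p0 ∨ p0)=F] Δ:[p1=T] refutes=False
  v=10: Γ:[(p0 ∨ p0)=T] Δ:[p1=F] refutes=True  ← countermodel

Result: NO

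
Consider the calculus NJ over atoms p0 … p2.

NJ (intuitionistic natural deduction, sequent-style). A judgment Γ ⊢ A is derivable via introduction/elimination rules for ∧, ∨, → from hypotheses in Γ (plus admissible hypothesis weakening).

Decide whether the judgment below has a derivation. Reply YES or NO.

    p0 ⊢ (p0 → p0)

Derivation (root first):
[→I] p0 ⊢ (p0 → p0)
  [Wk] p0, p0 ⊢ p0
    [Ax] p0 ⊢ p0

Result: YES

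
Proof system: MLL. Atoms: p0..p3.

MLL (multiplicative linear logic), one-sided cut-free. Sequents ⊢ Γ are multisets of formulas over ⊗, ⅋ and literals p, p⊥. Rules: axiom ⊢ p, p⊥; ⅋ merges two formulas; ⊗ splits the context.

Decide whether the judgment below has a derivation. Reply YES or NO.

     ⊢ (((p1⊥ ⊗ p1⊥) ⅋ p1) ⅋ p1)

Derivation (root first):
[⅋]  ⊢ (((p1⊥ ⊗ p1⊥) ⅋ p1) ⅋ p1)
  [⅋]  ⊢ p1, ((p1⊥ ⊗ p1⊥) ⅋ p1)
    [⊗]  ⊢ p1, p1, (p1⊥ ⊗ p1⊥)
      [Ax]  ⊢ p1, p1⊥
      [Ax]  ⊢ p1, p1⊥

Result: YES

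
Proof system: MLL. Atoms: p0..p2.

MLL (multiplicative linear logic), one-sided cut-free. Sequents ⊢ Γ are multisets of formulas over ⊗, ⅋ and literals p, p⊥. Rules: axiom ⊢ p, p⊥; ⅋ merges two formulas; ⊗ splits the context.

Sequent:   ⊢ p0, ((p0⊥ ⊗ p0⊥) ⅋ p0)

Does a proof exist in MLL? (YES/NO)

Proof tree:
[⅋]  ⊢ p0, ((p0⊥ ⊗ p0⊥) ⅋ p0)
  [⊗]  ⊢ p0, p0, (p0⊥ ⊗ p0⊥)
    [Ax]  ⊢ p0, p0⊥
    [Ax]  ⊢ p0, p0⊥

Result: YES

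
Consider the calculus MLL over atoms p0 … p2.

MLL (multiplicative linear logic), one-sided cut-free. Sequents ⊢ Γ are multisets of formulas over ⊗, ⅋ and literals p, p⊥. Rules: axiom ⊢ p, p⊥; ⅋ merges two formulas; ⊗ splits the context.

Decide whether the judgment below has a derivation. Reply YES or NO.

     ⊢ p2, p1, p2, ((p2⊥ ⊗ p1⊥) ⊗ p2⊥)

Proof tree:
[⊗]  ⊢ p2, p1, p2, ((p2⊥ ⊗ p1⊥) ⊗ p2⊥)
  [⊗]  ⊢ p2, p1, (p2⊥ ⊗ p1⊥)
    [Ax]  ⊢ p2, p2⊥
    [Ax]  ⊢ p1, p1⊥
  [Ax]  ⊢ p2, p2⊥

Result: YES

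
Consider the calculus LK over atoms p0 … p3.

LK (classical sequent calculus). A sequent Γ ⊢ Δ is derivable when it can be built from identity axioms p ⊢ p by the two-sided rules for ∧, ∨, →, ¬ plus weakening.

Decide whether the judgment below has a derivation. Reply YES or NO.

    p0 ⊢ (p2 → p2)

Proof tree:
[WL] p0 ⊢ (p2 → p2)
  [→R]  ⊢ (p2 → p2)
    [Ax] p2 ⊢ p2

Result: YES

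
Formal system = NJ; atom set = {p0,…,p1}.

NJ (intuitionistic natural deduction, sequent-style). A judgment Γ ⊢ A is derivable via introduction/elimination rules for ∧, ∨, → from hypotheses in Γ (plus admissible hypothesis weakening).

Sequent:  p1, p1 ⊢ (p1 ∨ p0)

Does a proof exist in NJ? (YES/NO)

Proof tree:
[∨I₁] p1, p1 ⊢ (p1 ∨ p0)
  [Wk] p1, p1 ⊢ p1
    [Ax] p1 ⊢ p1

Result: YES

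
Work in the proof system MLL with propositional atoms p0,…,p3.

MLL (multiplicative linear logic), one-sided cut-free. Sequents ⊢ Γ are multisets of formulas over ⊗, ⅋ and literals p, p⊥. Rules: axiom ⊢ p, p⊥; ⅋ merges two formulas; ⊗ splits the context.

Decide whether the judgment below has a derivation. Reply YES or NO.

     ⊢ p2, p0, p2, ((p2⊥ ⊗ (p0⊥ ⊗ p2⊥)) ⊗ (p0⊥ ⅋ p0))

Derivation trace:
[⊗]  ⊢ p2, p0, p2, ((p2⊥ ⊗ (p0⊥ ⊗ p2⊥)) ⊗ (p0⊥ ⅋ p0))
  [⊗]  ⊢ p2, p0, p2, (p2⊥ ⊗ (p0⊥ ⊗ p2⊥))
    [Ax]  ⊢ p2, p2⊥
    [⊗]  ⊢ p0, p2, (p0⊥ ⊗ p2⊥)
      [Ax]  ⊢ p0, p0⊥
      [Ax]  ⊢ p2, p2⊥
  [⅋]  ⊢ (p0⊥ ⅋ p0)
    [Ax]  ⊢ p0, p0⊥

Result: YES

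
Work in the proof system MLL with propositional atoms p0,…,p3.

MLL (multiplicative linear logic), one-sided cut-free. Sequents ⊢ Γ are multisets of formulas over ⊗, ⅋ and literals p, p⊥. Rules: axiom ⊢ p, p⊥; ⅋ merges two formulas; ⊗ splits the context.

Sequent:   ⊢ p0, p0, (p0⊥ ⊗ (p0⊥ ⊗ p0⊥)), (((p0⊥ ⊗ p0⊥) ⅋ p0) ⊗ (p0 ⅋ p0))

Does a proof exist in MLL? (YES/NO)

Derivation trace:
[⊗]  ⊢ p0, p0, (p0⊥ ⊗ (p0⊥ ⊗ p0⊥)), (((p0⊥ ⊗ p0⊥) ⅋ p0) ⊗ (p0 ⅋ p0))
  [⅋]  ⊢ p0, ((p0⊥ ⊗ p0⊥) ⅋ p0)
    [⊗]  ⊢ p0, p0, (p0⊥ ⊗ p0⊥)
      [Ax]  ⊢ p0, p0⊥
      [Ax]  ⊢ p0, p0⊥
  [⅋]  ⊢ p0, (p0⊥ ⊗ (p0⊥ ⊗ p0⊥)), (p0 ⅋ p0)
    [⊗]  ⊢ p0, p0, p0, (p0⊥ ⊗ (p0⊥ ⊗ p0⊥))
      [Ax]  ⊢ p0, p0⊥
      [⊗]  ⊢ p0, p0, (p0⊥ ⊗ p0⊥)
        [Ax]  ⊢ p0, p0⊥
        [Ax]  ⊢ p0, p0⊥

Result: YES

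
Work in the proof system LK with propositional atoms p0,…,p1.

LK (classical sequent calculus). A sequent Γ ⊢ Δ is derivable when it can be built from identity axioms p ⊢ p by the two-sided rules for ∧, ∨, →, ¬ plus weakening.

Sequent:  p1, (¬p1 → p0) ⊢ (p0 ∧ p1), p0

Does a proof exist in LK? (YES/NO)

Truth-table refutation:
  v=00: Γ:[p1=F, (¬p1 → p0)=F] Δ:[(p0 ∧ p1)=F, p0=F] refutes=False
  v=01: Γ:[p1=T, (¬p1 → p0)=T] Δ:[(p0 ∧ p1)=F, p0=F] refutes=True  ← countermodel

Result: NO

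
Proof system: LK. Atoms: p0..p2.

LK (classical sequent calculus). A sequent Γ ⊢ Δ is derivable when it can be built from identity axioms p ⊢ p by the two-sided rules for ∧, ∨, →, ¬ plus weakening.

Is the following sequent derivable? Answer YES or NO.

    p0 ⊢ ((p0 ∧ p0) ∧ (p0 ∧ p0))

Derivation (root first):
[∧R] p0 ⊢ ((p0 ∧ p0) ∧ (p0 ∧ p0))
  [∧R] p0 ⊢ (p0 ∧ p0)
    [Ax] p0 ⊢ p0
    [Ax] p0 ⊢ p0
  [∧R] p0 ⊢ (p0 ∧ p0)
    [Ax] p0 ⊢ p0
    [Ax] p0 ⊢ p0

Result: YES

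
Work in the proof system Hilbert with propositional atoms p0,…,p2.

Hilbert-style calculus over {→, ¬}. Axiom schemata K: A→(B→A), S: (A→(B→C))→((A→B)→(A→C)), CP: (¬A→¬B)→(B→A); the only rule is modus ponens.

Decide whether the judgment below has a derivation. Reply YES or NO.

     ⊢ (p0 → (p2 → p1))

Search for a countermodel by truth-table:
  v=000: Γ:[] Δ:[(p0 → (p2 → p1))=T] refutes=False
  v=001: Γ:[] Δ:[(p0 → (p2 → p1))=T] refutes=False
  v=010: Γ:[] Δ:[(p0 → (p2 → p1))=T] refutes=False
  v=011: Γ:[] Δ:[(p0 → (p2 → p1))=T] refutes=False
  v=100: Γ:[] Δ:[(p0 → (p2 → p1))=T] refutes=False
  v=101: Γ:[] Δ:[(p0 → (p2 → p1))=F] refutes=True  ← countermodel

Result: NO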